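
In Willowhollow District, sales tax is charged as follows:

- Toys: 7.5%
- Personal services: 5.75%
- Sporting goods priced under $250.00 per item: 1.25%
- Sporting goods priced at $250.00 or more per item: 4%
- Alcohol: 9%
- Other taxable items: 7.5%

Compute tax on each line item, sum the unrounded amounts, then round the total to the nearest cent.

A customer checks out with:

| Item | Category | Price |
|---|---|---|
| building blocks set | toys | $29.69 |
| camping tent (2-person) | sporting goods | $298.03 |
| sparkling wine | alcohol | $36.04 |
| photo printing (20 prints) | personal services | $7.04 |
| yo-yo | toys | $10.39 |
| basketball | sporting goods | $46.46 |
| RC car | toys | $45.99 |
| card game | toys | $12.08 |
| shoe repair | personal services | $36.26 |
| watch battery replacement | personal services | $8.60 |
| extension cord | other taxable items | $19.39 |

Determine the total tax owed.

Building blocks set $29.69: toys → 7.5% → $2.22675
Camping tent (2-person) $298.03: sporting goods, $250.00 or more → 4% → $11.9212
Sparkling wine $36.04: alcohol → 9% → $3.2436
Photo printing (20 prints) $7.04: personal services → 5.75% → $0.4048
Yo-yo $10.39: toys → 7.5% → $0.77925
Basketball $46.46: sporting goods, under $250.00 → 1.25% → $0.58075
RC car $45.99: toys → 7.5% → $3.44925
Card game $12.08: toys → 7.5% → $0.906
Shoe repair $36.26: personal services → 5.75% → $2.08495
Watch battery replacement $8.60: personal services → 5.75% → $0.4945
Extension cord $19.39: other taxable items → 7.5% → $1.45425
Unrounded tax sum = $27.5453 → $27.55

$27.55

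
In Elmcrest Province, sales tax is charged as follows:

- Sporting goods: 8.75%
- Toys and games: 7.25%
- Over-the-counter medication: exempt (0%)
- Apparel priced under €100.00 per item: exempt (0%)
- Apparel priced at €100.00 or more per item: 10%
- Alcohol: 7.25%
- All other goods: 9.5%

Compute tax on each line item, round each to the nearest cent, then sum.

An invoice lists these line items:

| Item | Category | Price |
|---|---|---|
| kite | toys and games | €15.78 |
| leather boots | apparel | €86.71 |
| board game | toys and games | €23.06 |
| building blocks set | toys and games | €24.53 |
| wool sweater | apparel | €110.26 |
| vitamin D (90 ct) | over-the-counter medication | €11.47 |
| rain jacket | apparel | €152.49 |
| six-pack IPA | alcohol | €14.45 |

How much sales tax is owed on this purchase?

Kite €15.78: toys and games → 7.25% → €1.14
Leather boots €86.71: apparel, under €100.00 → 0% → €0.00
Board game €23.06: toys and games → 7.25% → €1.67
Building blocks set €24.53: toys and games → 7.25% → €1.78
Wool sweater €110.26: apparel, €100.00 or more → 10% → €11.03
Vitamin D (90 ct) €11.47: over-the-counter medication → 0% → €0.00
Rain jacket €152.49: apparel, €100.00 or more → 10% → €15.25
Six-pack IPA €14.45: alcohol → 7.25% → €1.05
Total tax = €1.14 + €1.67 + €1.78 + €11.03 + €15.25 + €1.05 = €31.92

€31.92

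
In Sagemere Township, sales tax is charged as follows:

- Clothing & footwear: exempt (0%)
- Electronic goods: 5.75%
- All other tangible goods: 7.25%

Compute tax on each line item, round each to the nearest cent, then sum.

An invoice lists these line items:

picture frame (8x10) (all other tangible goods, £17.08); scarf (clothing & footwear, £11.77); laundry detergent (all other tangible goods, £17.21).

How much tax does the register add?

Picture frame (8x10) £17.08: all other tangible goods → 7.25% → £1.24
Scarf £11.77: clothing & footwear → 0% → £0.00
Laundry detergent £17.21: all other tangible goods → 7.25% → £1.25
Total tax = £1.24 + £1.25 = £2.49

£2.49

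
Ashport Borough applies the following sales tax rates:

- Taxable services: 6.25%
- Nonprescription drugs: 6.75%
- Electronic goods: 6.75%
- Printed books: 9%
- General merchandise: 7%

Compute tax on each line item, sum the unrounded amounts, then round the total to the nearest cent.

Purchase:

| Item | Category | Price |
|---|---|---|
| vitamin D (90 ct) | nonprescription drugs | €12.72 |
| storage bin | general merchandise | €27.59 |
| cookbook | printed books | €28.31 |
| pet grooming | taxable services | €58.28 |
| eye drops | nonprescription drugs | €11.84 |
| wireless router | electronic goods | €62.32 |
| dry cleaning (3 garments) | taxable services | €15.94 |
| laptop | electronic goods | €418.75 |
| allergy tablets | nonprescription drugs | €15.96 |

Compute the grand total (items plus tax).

Vitamin D (90 ct) €12.72: nonprescription drugs → 6.75% → €0.8586
Storage bin €27.59: general merchandise → 7% → €1.9313
Cookbook €28.31: printed books → 9% → €2.5479
Pet grooming €58.28: taxable services → 6.25% → €3.6425
Eye drops €11.84: nonprescription drugs → 6.75% → €0.7992
Wireless router €62.32: electronic goods → 6.75% → €4.2066
Dry cleaning (3 garments) €15.94: taxable services → 6.25% → €0.99625
Laptop €418.75: electronic goods → 6.75% → €28.265625
Allergy tablets €15.96: nonprescription drugs → 6.75% → €1.0773
Subtotal = €651.71; unrounded tax = €44.325275 → €44.33; total due = €696.04

€696.04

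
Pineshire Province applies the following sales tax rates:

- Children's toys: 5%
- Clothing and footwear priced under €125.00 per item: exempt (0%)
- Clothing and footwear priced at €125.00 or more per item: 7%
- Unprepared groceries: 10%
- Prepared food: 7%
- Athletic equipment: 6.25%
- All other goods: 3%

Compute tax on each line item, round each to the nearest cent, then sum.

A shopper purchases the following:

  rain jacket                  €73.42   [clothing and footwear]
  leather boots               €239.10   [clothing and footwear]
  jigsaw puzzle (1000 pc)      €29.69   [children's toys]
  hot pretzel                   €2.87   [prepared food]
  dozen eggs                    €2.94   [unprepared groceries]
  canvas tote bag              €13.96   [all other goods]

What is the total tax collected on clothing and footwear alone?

Rain jacket €73.42: clothing and footwear, under €125.00 → 0% → €0.00
Leather boots €239.10: clothing and footwear, €125.00 or more → 7% → €16.74
Tax on clothing and footwear = €0.00 + €16.74 = €16.74

€16.74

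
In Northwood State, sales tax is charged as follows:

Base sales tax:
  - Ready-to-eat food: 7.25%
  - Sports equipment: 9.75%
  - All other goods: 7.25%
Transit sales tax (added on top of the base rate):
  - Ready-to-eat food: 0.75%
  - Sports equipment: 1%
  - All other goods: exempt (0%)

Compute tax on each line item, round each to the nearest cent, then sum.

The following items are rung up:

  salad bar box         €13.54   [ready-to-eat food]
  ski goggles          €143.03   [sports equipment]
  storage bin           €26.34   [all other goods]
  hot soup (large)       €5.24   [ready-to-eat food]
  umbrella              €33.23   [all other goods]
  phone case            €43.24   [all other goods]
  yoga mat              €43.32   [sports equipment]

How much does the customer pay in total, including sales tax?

Salad bar box €13.54: ready-to-eat food → 7.25% + 0.75% transit = 8% → €1.08
Ski goggles €143.03: sports equipment → 9.75% + 1% transit = 10.75% → €15.38
Storage bin €26.34: all other goods → 7.25% + 0% transit = 7.25% → €1.91
Hot soup (large) €5.24: ready-to-eat food → 7.25% + 0.75% transit = 8% → €0.42
Umbrella €33.23: all other goods → 7.25% + 0% transit = 7.25% → €2.41
Phone case €43.24: all other goods → 7.25% + 0% transit = 7.25% → €3.13
Yoga mat €43.32: sports equipment → 9.75% + 1% transit = 10.75% → €4.66
Subtotal = €307.94; tax = €28.99; total due = €336.93

€336.93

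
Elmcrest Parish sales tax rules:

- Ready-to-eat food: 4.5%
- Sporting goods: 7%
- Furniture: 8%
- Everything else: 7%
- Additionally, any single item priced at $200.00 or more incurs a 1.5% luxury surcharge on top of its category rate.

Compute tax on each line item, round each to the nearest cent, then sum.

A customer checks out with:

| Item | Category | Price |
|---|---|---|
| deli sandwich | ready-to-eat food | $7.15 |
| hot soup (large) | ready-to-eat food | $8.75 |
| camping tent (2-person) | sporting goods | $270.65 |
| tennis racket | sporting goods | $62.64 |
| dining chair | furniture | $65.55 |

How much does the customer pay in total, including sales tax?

$448.08

Deli sandwich $7.15: ready-to-eat food → 4.5% → $0.32
Hot soup (large) $8.75: ready-to-eat food → 4.5% → $0.39
Camping tent (2-person) $270.65: sporting goods → 7% + 1.5% surcharge = 8.5% → $23.01
Tennis racket $62.64: sporting goods → 7% → $4.38
Dining chair $65.55: furniture → 8% → $5.24
Subtotal = $414.74; tax = $33.34; total due = $448.08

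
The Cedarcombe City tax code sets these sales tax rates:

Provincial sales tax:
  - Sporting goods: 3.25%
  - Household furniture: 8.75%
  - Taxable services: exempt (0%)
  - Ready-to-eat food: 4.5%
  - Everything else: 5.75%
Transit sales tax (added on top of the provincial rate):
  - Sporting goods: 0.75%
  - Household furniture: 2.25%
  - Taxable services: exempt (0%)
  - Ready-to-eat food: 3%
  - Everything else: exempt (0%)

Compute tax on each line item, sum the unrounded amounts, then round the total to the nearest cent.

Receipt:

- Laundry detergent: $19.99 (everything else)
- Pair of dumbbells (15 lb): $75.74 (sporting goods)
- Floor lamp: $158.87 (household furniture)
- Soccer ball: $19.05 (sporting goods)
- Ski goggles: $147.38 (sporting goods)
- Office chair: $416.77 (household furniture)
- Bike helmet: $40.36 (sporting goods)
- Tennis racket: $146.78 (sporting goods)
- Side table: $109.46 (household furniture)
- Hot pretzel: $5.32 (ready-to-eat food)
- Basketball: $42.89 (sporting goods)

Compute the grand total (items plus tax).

$1278.41

Laundry detergent $19.99: everything else → 5.75% + 0% transit = 5.75% → $1.149425
Pair of dumbbells (15 lb) $75.74: sporting goods → 3.25% + 0.75% transit = 4% → $3.0296
Floor lamp $158.87: household furniture → 8.75% + 2.25% transit = 11% → $17.4757
Soccer ball $19.05: sporting goods → 3.25% + 0.75% transit = 4% → $0.762
Ski goggles $147.38: sporting goods → 3.25% + 0.75% transit = 4% → $5.8952
Office chair $416.77: household furniture → 8.75% + 2.25% transit = 11% → $45.8447
Bike helmet $40.36: sporting goods → 3.25% + 0.75% transit = 4% → $1.6144
Tennis racket $146.78: sporting goods → 3.25% + 0.75% transit = 4% → $5.8712
Side table $109.46: household furniture → 8.75% + 2.25% transit = 11% → $12.0406
Hot pretzel $5.32: ready-to-eat food → 4.5% + 3% transit = 7.5% → $0.399
Basketball $42.89: sporting goods → 3.25% + 0.75% transit = 4% → $1.7156
Subtotal = $1182.61; unrounded tax = $95.797425 → $95.80; total due = $1278.41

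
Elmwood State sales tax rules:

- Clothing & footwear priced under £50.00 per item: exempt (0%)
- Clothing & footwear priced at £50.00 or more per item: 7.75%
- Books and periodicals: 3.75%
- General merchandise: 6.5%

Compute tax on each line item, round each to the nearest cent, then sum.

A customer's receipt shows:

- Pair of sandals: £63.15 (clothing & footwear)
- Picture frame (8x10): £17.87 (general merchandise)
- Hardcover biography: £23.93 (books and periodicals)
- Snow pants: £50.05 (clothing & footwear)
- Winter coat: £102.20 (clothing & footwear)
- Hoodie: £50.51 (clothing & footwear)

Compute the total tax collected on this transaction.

£22.66

Pair of sandals £63.15: clothing & footwear, £50.00 or more → 7.75% → £4.89
Picture frame (8x10) £17.87: general merchandise → 6.5% → £1.16
Hardcover biography £23.93: books and periodicals → 3.75% → £0.90
Snow pants £50.05: clothing & footwear, £50.00 or more → 7.75% → £3.88
Winter coat £102.20: clothing & footwear, £50.00 or more → 7.75% → £7.92
Hoodie £50.51: clothing & footwear, £50.00 or more → 7.75% → £3.91
Total tax = £4.89 + £1.16 + £0.90 + £3.88 + £7.92 + £3.91 = £22.66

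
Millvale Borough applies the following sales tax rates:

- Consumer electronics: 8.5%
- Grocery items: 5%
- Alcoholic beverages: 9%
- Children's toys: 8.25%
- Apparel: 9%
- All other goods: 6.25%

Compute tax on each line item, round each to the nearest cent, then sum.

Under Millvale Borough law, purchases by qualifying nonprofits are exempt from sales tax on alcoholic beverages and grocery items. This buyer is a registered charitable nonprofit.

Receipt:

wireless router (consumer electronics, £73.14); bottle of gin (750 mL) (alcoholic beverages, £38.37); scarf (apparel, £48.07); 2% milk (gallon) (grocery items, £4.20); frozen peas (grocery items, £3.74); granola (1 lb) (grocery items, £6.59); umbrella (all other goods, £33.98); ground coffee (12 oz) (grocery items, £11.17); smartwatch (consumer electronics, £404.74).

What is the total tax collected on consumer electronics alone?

Wireless router £73.14: consumer electronics → 8.5% → £6.22
Smartwatch £404.74: consumer electronics → 8.5% → £34.40
Tax on consumer electronics = £6.22 + £34.40 = £40.62

£40.62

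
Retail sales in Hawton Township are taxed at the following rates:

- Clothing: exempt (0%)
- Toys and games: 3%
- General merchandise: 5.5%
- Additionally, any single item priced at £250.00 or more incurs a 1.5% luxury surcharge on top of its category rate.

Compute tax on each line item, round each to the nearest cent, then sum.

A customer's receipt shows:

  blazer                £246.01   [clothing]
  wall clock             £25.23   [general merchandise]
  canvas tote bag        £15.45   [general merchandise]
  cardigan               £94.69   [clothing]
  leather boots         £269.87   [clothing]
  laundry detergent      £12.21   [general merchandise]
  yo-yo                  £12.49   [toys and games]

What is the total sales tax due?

Blazer £246.01: clothing → 0% → £0.00
Wall clock £25.23: general merchandise → 5.5% → £1.39
Canvas tote bag £15.45: general merchandise → 5.5% → £0.85
Cardigan £94.69: clothing → 0% → £0.00
Leather boots £269.87: clothing → 0% + 1.5% surcharge = 1.5% → £4.05
Laundry detergent £12.21: general merchandise → 5.5% → £0.67
Yo-yo £12.49: toys and games → 3% → £0.37
Total tax = £1.39 + £0.85 + £4.05 + £0.67 + £0.37 = £7.33

£7.33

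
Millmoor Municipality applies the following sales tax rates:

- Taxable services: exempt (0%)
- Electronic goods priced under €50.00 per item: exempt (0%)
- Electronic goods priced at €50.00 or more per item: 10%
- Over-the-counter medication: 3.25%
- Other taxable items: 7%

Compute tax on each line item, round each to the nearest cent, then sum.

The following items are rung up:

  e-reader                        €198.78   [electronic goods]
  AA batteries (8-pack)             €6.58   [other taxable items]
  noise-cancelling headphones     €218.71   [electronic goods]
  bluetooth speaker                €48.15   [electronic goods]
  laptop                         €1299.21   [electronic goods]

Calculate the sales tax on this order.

E-reader €198.78: electronic goods, €50.00 or more → 10% → €19.88
AA batteries (8-pack) €6.58: other taxable items → 7% → €0.46
Noise-cancelling headphones €218.71: electronic goods, €50.00 or more → 10% → €21.87
Bluetooth speaker €48.15: electronic goods, under €50.00 → 0% → €0.00
Laptop €1299.21: electronic goods, €50.00 or more → 10% → €129.92
Total tax = €19.88 + €0.46 + €21.87 + €129.92 = €172.13

€172.13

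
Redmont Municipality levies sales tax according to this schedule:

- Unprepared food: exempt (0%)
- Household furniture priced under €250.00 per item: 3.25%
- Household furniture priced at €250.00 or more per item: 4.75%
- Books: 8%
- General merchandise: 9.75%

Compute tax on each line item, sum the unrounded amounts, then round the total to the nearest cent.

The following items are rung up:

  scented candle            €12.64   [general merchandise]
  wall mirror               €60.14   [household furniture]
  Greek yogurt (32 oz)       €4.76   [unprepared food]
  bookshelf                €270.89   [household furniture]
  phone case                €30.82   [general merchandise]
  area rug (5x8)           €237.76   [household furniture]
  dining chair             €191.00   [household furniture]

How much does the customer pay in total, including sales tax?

Scented candle €12.64: general merchandise → 9.75% → €1.2324
Wall mirror €60.14: household furniture, under €250.00 → 3.25% → €1.95455
Greek yogurt (32 oz) €4.76: unprepared food → 0% → €0.00
Bookshelf €270.89: household furniture, €250.00 or more → 4.75% → €12.867275
Phone case €30.82: general merchandise → 9.75% → €3.00495
Area rug (5x8) €237.76: household furniture, under €250.00 → 3.25% → €7.7272
Dining chair €191.00: household furniture, under €250.00 → 3.25% → €6.2075
Subtotal = €808.01; unrounded tax = €32.993875 → €32.99; total due = €841.00

€841.00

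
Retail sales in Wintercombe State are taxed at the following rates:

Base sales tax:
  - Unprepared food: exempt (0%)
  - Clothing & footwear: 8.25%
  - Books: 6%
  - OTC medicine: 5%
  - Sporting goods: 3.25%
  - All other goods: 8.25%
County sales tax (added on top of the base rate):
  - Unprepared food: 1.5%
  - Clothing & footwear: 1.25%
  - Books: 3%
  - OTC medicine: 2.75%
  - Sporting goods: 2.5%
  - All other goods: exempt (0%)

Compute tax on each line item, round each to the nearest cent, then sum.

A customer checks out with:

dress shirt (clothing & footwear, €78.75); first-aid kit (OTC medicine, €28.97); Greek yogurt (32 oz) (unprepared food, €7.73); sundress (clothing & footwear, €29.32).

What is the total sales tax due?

Dress shirt €78.75: clothing & footwear → 8.25% + 1.25% county = 9.5% → €7.48
First-aid kit €28.97: OTC medicine → 5% + 2.75% county = 7.75% → €2.25
Greek yogurt (32 oz) €7.73: unprepared food → 0% + 1.5% county = 1.5% → €0.12
Sundress €29.32: clothing & footwear → 8.25% + 1.25% county = 9.5% → €2.79
Total tax = €7.48 + €2.25 + €0.12 + €2.79 = €12.64

€12.64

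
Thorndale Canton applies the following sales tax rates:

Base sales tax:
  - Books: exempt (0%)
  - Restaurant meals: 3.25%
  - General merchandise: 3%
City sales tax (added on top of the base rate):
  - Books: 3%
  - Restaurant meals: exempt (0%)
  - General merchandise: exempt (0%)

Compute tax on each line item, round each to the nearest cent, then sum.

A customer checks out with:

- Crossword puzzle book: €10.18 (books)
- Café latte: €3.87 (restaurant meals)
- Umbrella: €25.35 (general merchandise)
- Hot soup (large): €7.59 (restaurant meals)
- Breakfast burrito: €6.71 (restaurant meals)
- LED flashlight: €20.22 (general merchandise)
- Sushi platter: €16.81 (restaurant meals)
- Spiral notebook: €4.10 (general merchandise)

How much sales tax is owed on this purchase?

Crossword puzzle book €10.18: books → 0% + 3% city = 3% → €0.31
Café latte €3.87: restaurant meals → 3.25% + 0% city = 3.25% → €0.13
Umbrella €25.35: general merchandise → 3% + 0% city = 3% → €0.76
Hot soup (large) €7.59: restaurant meals → 3.25% + 0% city = 3.25% → €0.25
Breakfast burrito €6.71: restaurant meals → 3.25% + 0% city = 3.25% → €0.22
LED flashlight €20.22: general merchandise → 3% + 0% city = 3% → €0.61
Sushi platter €16.81: restaurant meals → 3.25% + 0% city = 3.25% → €0.55
Spiral notebook €4.10: general merchandise → 3% + 0% city = 3% → €0.12
Total tax = €0.31 + €0.13 + €0.76 + €0.25 + €0.22 + €0.61 + €0.55 + €0.12 = €2.95

€2.95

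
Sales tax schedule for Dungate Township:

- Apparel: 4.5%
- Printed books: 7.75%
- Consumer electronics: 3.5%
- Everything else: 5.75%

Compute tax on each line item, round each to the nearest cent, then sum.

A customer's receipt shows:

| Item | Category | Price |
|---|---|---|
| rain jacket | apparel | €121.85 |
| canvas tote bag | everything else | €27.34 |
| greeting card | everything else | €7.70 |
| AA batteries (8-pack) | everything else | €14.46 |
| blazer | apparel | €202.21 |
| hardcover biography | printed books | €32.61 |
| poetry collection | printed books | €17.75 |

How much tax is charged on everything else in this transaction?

€2.84

Canvas tote bag €27.34: everything else → 5.75% → €1.57
Greeting card €7.70: everything else → 5.75% → €0.44
AA batteries (8-pack) €14.46: everything else → 5.75% → €0.83
Tax on everything else = €1.57 + €0.44 + €0.83 = €2.84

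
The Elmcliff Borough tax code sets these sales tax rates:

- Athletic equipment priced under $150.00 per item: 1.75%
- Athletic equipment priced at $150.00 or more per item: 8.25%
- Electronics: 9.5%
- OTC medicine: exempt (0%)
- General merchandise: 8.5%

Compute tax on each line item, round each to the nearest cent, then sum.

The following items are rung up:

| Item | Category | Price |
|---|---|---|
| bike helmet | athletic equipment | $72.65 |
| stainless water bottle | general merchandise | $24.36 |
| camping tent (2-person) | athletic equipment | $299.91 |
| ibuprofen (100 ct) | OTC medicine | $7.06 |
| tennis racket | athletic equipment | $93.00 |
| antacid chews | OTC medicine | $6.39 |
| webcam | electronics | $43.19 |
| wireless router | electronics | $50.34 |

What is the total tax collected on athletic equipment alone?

$27.64

Bike helmet $72.65: athletic equipment, under $150.00 → 1.75% → $1.27
Camping tent (2-person) $299.91: athletic equipment, $150.00 or more → 8.25% → $24.74
Tennis racket $93.00: athletic equipment, under $150.00 → 1.75% → $1.63
Tax on athletic equipment = $1.27 + $24.74 + $1.63 = $27.64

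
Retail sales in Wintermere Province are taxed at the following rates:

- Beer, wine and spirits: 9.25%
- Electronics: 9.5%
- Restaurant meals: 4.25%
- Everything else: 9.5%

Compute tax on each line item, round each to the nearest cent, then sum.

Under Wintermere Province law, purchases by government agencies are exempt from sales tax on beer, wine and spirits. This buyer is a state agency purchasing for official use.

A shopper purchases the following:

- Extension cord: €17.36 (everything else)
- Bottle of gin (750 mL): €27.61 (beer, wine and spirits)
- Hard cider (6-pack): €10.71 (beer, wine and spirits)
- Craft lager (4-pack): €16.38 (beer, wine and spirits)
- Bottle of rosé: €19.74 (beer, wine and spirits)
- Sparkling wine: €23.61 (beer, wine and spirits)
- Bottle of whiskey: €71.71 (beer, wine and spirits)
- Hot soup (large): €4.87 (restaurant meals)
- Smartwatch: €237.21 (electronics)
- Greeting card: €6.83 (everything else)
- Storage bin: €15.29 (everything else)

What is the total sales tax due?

Extension cord €17.36: everything else → 9.5% → €1.65
Bottle of gin (750 mL) €27.61: beer, wine and spirits, buyer-exempt → 0% → €0.00
Hard cider (6-pack) €10.71: beer, wine and spirits, buyer-exempt → 0% → €0.00
Craft lager (4-pack) €16.38: beer, wine and spirits, buyer-exempt → 0% → €0.00
Bottle of rosé €19.74: beer, wine and spirits, buyer-exempt → 0% → €0.00
Sparkling wine €23.61: beer, wine and spirits, buyer-exempt → 0% → €0.00
Bottle of whiskey €71.71: beer, wine and spirits, buyer-exempt → 0% → €0.00
Hot soup (large) €4.87: restaurant meals → 4.25% → €0.21
Smartwatch €237.21: electronics → 9.5% → €22.53
Greeting card €6.83: everything else → 9.5% → €0.65
Storage bin €15.29: everything else → 9.5% → €1.45
Total tax = €1.65 + €0.21 + €22.53 + €0.65 + €1.45 = €26.49

€26.49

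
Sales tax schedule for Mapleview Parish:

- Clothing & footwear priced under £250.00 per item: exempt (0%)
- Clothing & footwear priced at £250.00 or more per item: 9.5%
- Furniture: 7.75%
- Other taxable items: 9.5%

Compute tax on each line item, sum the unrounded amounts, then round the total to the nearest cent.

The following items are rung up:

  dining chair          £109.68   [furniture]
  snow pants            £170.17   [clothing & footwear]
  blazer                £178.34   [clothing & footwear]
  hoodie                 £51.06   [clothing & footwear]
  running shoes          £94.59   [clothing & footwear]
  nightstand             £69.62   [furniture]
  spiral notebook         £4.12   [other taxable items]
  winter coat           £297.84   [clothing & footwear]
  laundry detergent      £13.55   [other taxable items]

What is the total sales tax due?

£43.87

Dining chair £109.68: furniture → 7.75% → £8.5002
Snow pants £170.17: clothing & footwear, under £250.00 → 0% → £0.00
Blazer £178.34: clothing & footwear, under £250.00 → 0% → £0.00
Hoodie £51.06: clothing & footwear, under £250.00 → 0% → £0.00
Running shoes £94.59: clothing & footwear, under £250.00 → 0% → £0.00
Nightstand £69.62: furniture → 7.75% → £5.39555
Spiral notebook £4.12: other taxable items → 9.5% → £0.3914
Winter coat £297.84: clothing & footwear, £250.00 or more → 9.5% → £28.2948
Laundry detergent £13.55: other taxable items → 9.5% → £1.28725
Unrounded tax sum = £43.8692 → £43.87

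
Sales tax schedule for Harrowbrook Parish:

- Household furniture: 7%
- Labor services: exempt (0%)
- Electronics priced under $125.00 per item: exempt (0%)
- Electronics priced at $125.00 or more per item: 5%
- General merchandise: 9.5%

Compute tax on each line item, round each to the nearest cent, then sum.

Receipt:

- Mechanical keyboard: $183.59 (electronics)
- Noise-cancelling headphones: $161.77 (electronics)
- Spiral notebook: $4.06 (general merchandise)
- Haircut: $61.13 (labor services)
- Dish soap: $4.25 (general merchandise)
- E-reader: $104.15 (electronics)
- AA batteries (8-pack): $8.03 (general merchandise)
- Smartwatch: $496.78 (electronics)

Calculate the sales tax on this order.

Mechanical keyboard $183.59: electronics, $125.00 or more → 5% → $9.18
Noise-cancelling headphones $161.77: electronics, $125.00 or more → 5% → $8.09
Spiral notebook $4.06: general merchandise → 9.5% → $0.39
Haircut $61.13: labor services → 0% → $0.00
Dish soap $4.25: general merchandise → 9.5% → $0.40
E-reader $104.15: electronics, under $125.00 → 0% → $0.00
AA batteries (8-pack) $8.03: general merchandise → 9.5% → $0.76
Smartwatch $496.78: electronics, $125.00 or more → 5% → $24.84
Total tax = $9.18 + $8.09 + $0.39 + $0.40 + $0.76 + $24.84 = $43.66

$43.66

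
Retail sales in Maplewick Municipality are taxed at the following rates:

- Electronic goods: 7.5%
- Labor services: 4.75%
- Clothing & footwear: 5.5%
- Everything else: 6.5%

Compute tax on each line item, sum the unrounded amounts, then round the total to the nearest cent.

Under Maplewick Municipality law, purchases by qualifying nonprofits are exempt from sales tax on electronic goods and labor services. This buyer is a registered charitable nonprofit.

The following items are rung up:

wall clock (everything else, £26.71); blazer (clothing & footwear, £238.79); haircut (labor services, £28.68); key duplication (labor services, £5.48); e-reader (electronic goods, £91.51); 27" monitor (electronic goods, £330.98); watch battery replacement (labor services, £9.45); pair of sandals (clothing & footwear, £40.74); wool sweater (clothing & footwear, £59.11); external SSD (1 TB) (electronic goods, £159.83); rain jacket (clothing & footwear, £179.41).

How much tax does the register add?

£30.23

Wall clock £26.71: everything else → 6.5% → £1.73615
Blazer £238.79: clothing & footwear → 5.5% → £13.13345
Haircut £28.68: labor services, buyer-exempt → 0% → £0.00
Key duplication £5.48: labor services, buyer-exempt → 0% → £0.00
E-reader £91.51: electronic goods, buyer-exempt → 0% → £0.00
27" monitor £330.98: electronic goods, buyer-exempt → 0% → £0.00
Watch battery replacement £9.45: labor services, buyer-exempt → 0% → £0.00
Pair of sandals £40.74: clothing & footwear → 5.5% → £2.2407
Wool sweater £59.11: clothing & footwear → 5.5% → £3.25105
External SSD (1 TB) £159.83: electronic goods, buyer-exempt → 0% → £0.00
Rain jacket £179.41: clothing & footwear → 5.5% → £9.86755
Unrounded tax sum = £30.2289 → £30.23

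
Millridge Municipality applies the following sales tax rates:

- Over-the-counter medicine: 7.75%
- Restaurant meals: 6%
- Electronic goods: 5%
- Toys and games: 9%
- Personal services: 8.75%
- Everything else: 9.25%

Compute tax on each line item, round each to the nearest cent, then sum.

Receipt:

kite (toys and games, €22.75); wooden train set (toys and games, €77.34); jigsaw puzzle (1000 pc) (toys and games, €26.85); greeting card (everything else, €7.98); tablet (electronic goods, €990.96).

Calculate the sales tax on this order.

€61.72

Kite €22.75: toys and games → 9% → €2.05
Wooden train set €77.34: toys and games → 9% → €6.96
Jigsaw puzzle (1000 pc) €26.85: toys and games → 9% → €2.42
Greeting card €7.98: everything else → 9.25% → €0.74
Tablet €990.96: electronic goods → 5% → €49.55
Total tax = €2.05 + €6.96 + €2.42 + €0.74 + €49.55 = €61.72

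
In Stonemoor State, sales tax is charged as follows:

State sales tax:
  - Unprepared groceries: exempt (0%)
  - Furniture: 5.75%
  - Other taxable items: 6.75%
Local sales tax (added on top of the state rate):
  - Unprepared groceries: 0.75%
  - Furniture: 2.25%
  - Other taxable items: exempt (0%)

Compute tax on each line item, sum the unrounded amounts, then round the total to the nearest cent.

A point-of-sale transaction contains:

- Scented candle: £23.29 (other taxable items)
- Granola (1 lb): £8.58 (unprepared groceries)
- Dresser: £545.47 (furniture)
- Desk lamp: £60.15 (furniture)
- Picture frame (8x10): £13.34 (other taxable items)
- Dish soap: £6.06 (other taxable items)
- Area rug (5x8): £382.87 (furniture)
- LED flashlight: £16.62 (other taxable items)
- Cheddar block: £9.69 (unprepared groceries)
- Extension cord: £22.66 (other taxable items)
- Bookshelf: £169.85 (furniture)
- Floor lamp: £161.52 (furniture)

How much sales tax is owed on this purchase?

£111.26

Scented candle £23.29: other taxable items → 6.75% + 0% local = 6.75% → £1.572075
Granola (1 lb) £8.58: unprepared groceries → 0% + 0.75% local = 0.75% → £0.06435
Dresser £545.47: furniture → 5.75% + 2.25% local = 8% → £43.6376
Desk lamp £60.15: furniture → 5.75% + 2.25% local = 8% → £4.812
Picture frame (8x10) £13.34: other taxable items → 6.75% + 0% local = 6.75% → £0.90045
Dish soap £6.06: other taxable items → 6.75% + 0% local = 6.75% → £0.40905
Area rug (5x8) £382.87: furniture → 5.75% + 2.25% local = 8% → £30.6296
LED flashlight £16.62: other taxable items → 6.75% + 0% local = 6.75% → £1.12185
Cheddar block £9.69: unprepared groceries → 0% + 0.75% local = 0.75% → £0.072675
Extension cord £22.66: other taxable items → 6.75% + 0% local = 6.75% → £1.52955
Bookshelf £169.85: furniture → 5.75% + 2.25% local = 8% → £13.588
Floor lamp £161.52: furniture → 5.75% + 2.25% local = 8% → £12.9216
Unrounded tax sum = £111.2588 → £111.26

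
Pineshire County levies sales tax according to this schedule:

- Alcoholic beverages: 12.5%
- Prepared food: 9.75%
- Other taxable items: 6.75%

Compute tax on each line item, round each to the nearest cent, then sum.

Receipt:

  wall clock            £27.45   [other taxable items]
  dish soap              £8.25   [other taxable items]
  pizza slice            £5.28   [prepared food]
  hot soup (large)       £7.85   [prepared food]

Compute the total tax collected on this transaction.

Wall clock £27.45: other taxable items → 6.75% → £1.85
Dish soap £8.25: other taxable items → 6.75% → £0.56
Pizza slice £5.28: prepared food → 9.75% → £0.51
Hot soup (large) £7.85: prepared food → 9.75% → £0.77
Total tax = £1.85 + £0.56 + £0.51 + £0.77 = £3.69

£3.69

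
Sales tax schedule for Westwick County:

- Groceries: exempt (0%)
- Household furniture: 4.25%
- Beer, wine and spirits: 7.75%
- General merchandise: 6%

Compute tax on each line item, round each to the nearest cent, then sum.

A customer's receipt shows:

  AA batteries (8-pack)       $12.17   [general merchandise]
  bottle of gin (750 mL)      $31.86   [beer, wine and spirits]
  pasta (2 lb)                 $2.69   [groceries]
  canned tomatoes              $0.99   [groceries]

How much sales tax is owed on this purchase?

$3.20

AA batteries (8-pack) $12.17: general merchandise → 6% → $0.73
Bottle of gin (750 mL) $31.86: beer, wine and spirits → 7.75% → $2.47
Pasta (2 lb) $2.69: groceries → 0% → $0.00
Canned tomatoes $0.99: groceries → 0% → $0.00
Total tax = $0.73 + $2.47 = $3.20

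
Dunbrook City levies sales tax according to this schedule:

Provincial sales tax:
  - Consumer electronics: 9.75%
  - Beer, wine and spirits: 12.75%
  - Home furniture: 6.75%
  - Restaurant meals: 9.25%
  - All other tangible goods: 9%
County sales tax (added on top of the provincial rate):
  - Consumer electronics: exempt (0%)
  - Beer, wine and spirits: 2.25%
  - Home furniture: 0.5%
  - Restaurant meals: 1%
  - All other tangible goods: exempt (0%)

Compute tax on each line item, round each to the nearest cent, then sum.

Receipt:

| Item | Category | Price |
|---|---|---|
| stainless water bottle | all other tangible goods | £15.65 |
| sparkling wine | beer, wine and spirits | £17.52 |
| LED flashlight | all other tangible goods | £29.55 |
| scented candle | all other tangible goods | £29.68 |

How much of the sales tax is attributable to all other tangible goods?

£6.74

Stainless water bottle £15.65: all other tangible goods → 9% + 0% county = 9% → £1.41
LED flashlight £29.55: all other tangible goods → 9% + 0% county = 9% → £2.66
Scented candle £29.68: all other tangible goods → 9% + 0% county = 9% → £2.67
Tax on all other tangible goods = £1.41 + £2.66 + £2.67 = £6.74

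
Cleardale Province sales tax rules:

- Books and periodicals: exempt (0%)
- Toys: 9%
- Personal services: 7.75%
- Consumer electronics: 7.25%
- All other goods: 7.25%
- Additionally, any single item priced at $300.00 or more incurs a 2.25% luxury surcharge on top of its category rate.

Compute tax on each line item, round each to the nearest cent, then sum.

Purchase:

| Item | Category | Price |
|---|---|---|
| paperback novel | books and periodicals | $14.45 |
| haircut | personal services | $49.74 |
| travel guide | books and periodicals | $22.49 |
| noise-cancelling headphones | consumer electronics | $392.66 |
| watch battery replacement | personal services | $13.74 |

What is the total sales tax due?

Paperback novel $14.45: books and periodicals → 0% → $0.00
Haircut $49.74: personal services → 7.75% → $3.85
Travel guide $22.49: books and periodicals → 0% → $0.00
Noise-cancelling headphones $392.66: consumer electronics → 7.25% + 2.25% surcharge = 9.5% → $37.30
Watch battery replacement $13.74: personal services → 7.75% → $1.06
Total tax = $3.85 + $37.30 + $1.06 = $42.21

$42.21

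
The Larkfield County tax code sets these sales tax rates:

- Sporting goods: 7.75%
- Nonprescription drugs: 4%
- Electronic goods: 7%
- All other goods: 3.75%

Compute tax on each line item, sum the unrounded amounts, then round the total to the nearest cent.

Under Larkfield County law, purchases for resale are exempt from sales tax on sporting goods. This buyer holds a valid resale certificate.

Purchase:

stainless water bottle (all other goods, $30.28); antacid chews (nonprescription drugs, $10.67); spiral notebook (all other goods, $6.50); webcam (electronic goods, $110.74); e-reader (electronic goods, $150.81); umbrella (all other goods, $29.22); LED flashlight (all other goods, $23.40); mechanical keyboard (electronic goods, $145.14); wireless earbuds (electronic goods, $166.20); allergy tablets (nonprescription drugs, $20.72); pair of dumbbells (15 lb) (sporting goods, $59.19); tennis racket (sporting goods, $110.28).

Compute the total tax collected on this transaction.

Stainless water bottle $30.28: all other goods → 3.75% → $1.1355
Antacid chews $10.67: nonprescription drugs → 4% → $0.4268
Spiral notebook $6.50: all other goods → 3.75% → $0.24375
Webcam $110.74: electronic goods → 7% → $7.7518
E-reader $150.81: electronic goods → 7% → $10.5567
Umbrella $29.22: all other goods → 3.75% → $1.09575
LED flashlight $23.40: all other goods → 3.75% → $0.8775
Mechanical keyboard $145.14: electronic goods → 7% → $10.1598
Wireless earbuds $166.20: electronic goods → 7% → $11.634
Allergy tablets $20.72: nonprescription drugs → 4% → $0.8288
Pair of dumbbells (15 lb) $59.19: sporting goods, buyer-exempt → 0% → $0.00
Tennis racket $110.28: sporting goods, buyer-exempt → 0% → $0.00
Unrounded tax sum = $44.7104 → $44.71

$44.71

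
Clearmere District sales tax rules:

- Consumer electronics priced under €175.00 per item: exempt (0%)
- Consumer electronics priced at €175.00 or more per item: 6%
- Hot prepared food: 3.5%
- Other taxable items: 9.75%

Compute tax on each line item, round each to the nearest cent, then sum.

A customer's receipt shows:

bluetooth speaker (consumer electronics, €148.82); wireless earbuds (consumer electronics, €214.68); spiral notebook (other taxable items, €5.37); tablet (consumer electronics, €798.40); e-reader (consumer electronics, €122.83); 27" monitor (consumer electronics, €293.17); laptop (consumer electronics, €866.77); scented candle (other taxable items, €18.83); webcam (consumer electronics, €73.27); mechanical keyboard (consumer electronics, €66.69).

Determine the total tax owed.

€132.74

Bluetooth speaker €148.82: consumer electronics, under €175.00 → 0% → €0.00
Wireless earbuds €214.68: consumer electronics, €175.00 or more → 6% → €12.88
Spiral notebook €5.37: other taxable items → 9.75% → €0.52
Tablet €798.40: consumer electronics, €175.00 or more → 6% → €47.90
E-reader €122.83: consumer electronics, under €175.00 → 0% → €0.00
27" monitor €293.17: consumer electronics, €175.00 or more → 6% → €17.59
Laptop €866.77: consumer electronics, €175.00 or more → 6% → €52.01
Scented candle €18.83: other taxable items → 9.75% → €1.84
Webcam €73.27: consumer electronics, under €175.00 → 0% → €0.00
Mechanical keyboard €66.69: consumer electronics, under €175.00 → 0% → €0.00
Total tax = €12.88 + €0.52 + €47.90 + €17.59 + €52.01 + €1.84 = €132.74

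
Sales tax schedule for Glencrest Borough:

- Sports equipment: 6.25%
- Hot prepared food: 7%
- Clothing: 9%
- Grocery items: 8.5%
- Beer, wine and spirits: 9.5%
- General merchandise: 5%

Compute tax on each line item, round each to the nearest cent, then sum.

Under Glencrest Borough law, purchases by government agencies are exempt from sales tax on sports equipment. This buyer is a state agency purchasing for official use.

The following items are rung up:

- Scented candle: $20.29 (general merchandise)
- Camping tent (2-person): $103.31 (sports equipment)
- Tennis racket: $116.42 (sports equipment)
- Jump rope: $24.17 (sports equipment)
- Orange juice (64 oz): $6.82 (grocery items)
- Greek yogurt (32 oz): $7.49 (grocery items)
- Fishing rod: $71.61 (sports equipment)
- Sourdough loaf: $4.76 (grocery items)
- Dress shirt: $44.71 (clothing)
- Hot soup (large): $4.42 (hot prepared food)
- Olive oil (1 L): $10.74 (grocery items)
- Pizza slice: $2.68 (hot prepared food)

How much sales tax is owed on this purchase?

$8.06

Scented candle $20.29: general merchandise → 5% → $1.01
Camping tent (2-person) $103.31: sports equipment, buyer-exempt → 0% → $0.00
Tennis racket $116.42: sports equipment, buyer-exempt → 0% → $0.00
Jump rope $24.17: sports equipment, buyer-exempt → 0% → $0.00
Orange juice (64 oz) $6.82: grocery items → 8.5% → $0.58
Greek yogurt (32 oz) $7.49: grocery items → 8.5% → $0.64
Fishing rod $71.61: sports equipment, buyer-exempt → 0% → $0.00
Sourdough loaf $4.76: grocery items → 8.5% → $0.40
Dress shirt $44.71: clothing → 9% → $4.02
Hot soup (large) $4.42: hot prepared food → 7% → $0.31
Olive oil (1 L) $10.74: grocery items → 8.5% → $0.91
Pizza slice $2.68: hot prepared food → 7% → $0.19
Total tax = $1.01 + $0.58 + $0.64 + $0.40 + $4.02 + $0.31 + $0.91 + $0.19 = $8.06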